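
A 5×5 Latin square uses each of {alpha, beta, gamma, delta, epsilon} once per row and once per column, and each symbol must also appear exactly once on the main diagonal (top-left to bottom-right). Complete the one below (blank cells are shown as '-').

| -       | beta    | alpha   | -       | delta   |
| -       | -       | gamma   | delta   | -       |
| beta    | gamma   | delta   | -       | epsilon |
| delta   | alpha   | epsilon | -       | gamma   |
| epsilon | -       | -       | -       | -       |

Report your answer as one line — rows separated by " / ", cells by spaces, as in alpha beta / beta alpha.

Cell (r1,c1): row 1 has {alpha,beta,delta}; column 1 has {beta,delta,epsilon}; the diagonal has {delta} → gamma.
Cell (r1,c4): row 1 has {alpha,beta,gamma,delta}; column 4 has {delta} → epsilon.
Cell (r2,c1): row 2 has {gamma,delta}; column 1 has {beta,gamma,delta,epsilon} → alpha.
Cell (r2,c2): row 2 has {alpha,gamma,delta}; column 2 has {alpha,beta,gamma}; the diagonal has {gamma,delta} → epsilon.
Cell (r2,c5): row 2 has {alpha,gamma,delta,epsilon}; column 5 has {gamma,delta,epsilon} → beta.
Cell (r3,c4): row 3 has {beta,gamma,delta,epsilon}; column 4 has {delta,epsilon} → alpha.
Cell (r4,c4): row 4 has {alpha,gamma,delta,epsilon}; column 4 has {alpha,delta,epsilon}; the diagonal has {gamma,delta,epsilon} → beta.
Cell (r5,c2): row 5 has {epsilon}; column 2 has {alpha,beta,gamma,epsilon} → delta.
Cell (r5,c3): row 5 has {delta,epsilon}; column 3 has {alpha,gamma,delta,epsilon} → beta.
Cell (r5,c4): row 5 has {beta,delta,epsilon}; column 4 has {alpha,beta,delta,epsilon} → gamma.
Cell (r5,c5): row 5 has {beta,gamma,delta,epsilon}; column 5 has {beta,gamma,delta,epsilon}; the diagonal has {beta,gamma,delta,epsilon} → alpha.

gamma beta alpha epsilon delta / alpha epsilon gamma delta beta / beta gamma delta alpha epsilon / delta alpha epsilon beta gamma / epsilon delta beta gamma alpha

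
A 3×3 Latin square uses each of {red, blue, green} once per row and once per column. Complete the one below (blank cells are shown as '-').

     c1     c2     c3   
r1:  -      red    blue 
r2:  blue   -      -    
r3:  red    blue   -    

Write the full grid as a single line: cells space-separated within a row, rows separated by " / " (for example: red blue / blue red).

green red blue / blue green red / red blue green

(r1,c1): row 1 has {red,blue}; column 1 has {red,blue}, so it must be green.
(r2,c2): row 2 has {blue}; column 2 has {red,blue}, so it must be green.
(r2,c3): row 2 has {blue,green}; column 3 has {blue}, so it must be red.
(r3,c3): row 3 has {red,blue}; column 3 has {red,blue}, so it must be green.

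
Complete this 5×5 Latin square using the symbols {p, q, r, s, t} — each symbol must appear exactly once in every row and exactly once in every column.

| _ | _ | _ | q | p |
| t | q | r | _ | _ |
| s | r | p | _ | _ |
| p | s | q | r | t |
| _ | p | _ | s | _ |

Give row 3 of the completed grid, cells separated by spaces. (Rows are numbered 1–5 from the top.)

s r p t q

(r1,c1): row 1 has {p,q}; column 1 has {p,s,t}, so it must be r.
(r1,c2): row 1 has {p,q,r}; column 2 has {p,q,r,s}, so it must be t.
(r1,c3): row 1 has {p,q,r,t}; column 3 has {p,q,r}, so it must be s.
(r2,c4): row 2 has {q,r,t}; column 4 has {q,r,s}, so it must be p.
(r2,c5): row 2 has {p,q,r,t}; column 5 has {p,t}, so it must be s.
(r3,c4): row 3 has {p,r,s}; column 4 has {p,q,r,s}, so it must be t.
(r3,c5): row 3 has {p,r,s,t}; column 5 has {p,s,t}, so it must be q.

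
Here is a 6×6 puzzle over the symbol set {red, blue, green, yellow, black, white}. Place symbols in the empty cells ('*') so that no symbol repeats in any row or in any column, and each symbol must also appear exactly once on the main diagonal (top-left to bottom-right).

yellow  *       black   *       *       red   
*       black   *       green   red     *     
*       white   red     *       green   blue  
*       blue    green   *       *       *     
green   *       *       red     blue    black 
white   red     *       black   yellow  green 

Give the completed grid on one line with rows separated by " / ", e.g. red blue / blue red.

(r1,c2) = green
(r1,c5) = white
(r2,c1) = blue
(r3,c1) = black
(r3,c4) = yellow
(r4,c1) = red
(r4,c4) = white
(r4,c5) = black
(r4,c6) = yellow
(r5,c2) = yellow
(r5,c3) = white
(r6,c3) = blue
(r1,c4) = blue
(r2,c3) = yellow
(r2,c6) = white

yellow green black blue white red / blue black yellow green red white / black white red yellow green blue / red blue green white black yellow / green yellow white red blue black / white red blue black yellow green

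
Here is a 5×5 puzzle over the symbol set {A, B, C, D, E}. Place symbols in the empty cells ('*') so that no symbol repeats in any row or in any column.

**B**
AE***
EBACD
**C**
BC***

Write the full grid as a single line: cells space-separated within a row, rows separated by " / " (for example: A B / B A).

At row 2, column 3: row 2 has {A,E}; column 3 has {A,B,C}; that leaves D.
At row 2, column 4: row 2 has {A,D,E}; column 4 has {C}; that leaves B.
At row 2, column 5: row 2 has {A,B,D,E}; column 5 has {D}; that leaves C.
At row 4, column 1: row 4 has {C}; column 1 has {A,B,E}; that leaves D.
At row 4, column 2: row 4 has {C,D}; column 2 has {B,C,E}; that leaves A.
At row 4, column 4: row 4 has {A,C,D}; column 4 has {B,C}; that leaves E.
At row 4, column 5: row 4 has {A,C,D,E}; column 5 has {C,D}; that leaves B.
At row 5, column 3: row 5 has {B,C}; column 3 has {A,B,C,D}; that leaves E.
At row 5, column 5: row 5 has {B,C,E}; column 5 has {B,C,D}; that leaves A.
At row 1, column 1: row 1 has {B}; column 1 has {A,B,D,E}; that leaves C.
At row 1, column 2: row 1 has {B,C}; column 2 has {A,B,C,E}; that leaves D.
At row 1, column 4: row 1 has {B,C,D}; column 4 has {B,C,E}; that leaves A.
At row 1, column 5: row 1 has {A,B,C,D}; column 5 has {A,B,C,D}; that leaves E.
At row 5, column 4: row 5 has {A,B,C,E}; column 4 has {A,B,C,E}; that leaves D.

C D B A E / A E D B C / E B A C D / D A C E B / B C E D A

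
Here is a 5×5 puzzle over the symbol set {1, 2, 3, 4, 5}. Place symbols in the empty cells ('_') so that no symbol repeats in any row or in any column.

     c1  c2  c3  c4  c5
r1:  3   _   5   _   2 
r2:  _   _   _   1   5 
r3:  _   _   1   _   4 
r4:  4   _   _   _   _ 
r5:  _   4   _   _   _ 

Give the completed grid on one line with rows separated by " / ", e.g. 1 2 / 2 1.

3 1 5 4 2 / 2 3 4 1 5 / 5 2 1 3 4 / 4 5 3 2 1 / 1 4 2 5 3

(r1,c2): row 1 has {2,3,5}; column 2 has {4}, so it must be 1.
(r1,c4): row 1 has {1,2,3,5}; column 4 has {1}, so it must be 4.
(r2,c1): row 2 has {1,5}; column 1 has {3,4}, so it must be 2.
(r2,c2): row 2 has {1,2,5}; column 2 has {1,4}, so it must be 3.
(r2,c3): row 2 has {1,2,3,5}; column 3 has {1,5}, so it must be 4.
(r3,c1): row 3 has {1,4}; column 1 has {2,3,4}, so it must be 5.
(r3,c2): row 3 has {1,4,5}; column 2 has {1,3,4}, so it must be 2.
(r3,c4): row 3 has {1,2,4,5}; column 4 has {1,4}, so it must be 3.
(r4,c2): row 4 has {4}; column 2 has {1,2,3,4}, so it must be 5.
(r4,c4): row 4 has {4,5}; column 4 has {1,3,4}, so it must be 2.
(r5,c1): row 5 has {4}; column 1 has {2,3,4,5}, so it must be 1.
(r5,c4): row 5 has {1,4}; column 4 has {1,2,3,4}, so it must be 5.
(r5,c5): row 5 has {1,4,5}; column 5 has {2,4,5}, so it must be 3.
(r4,c3): row 4 has {2,4,5}; column 3 has {1,4,5}, so it must be 3.
(r4,c5): row 4 has {2,3,4,5}; column 5 has {2,3,4,5}, so it must be 1.
(r5,c3): row 5 has {1,3,4,5}; column 3 has {1,3,4,5}, so it must be 2.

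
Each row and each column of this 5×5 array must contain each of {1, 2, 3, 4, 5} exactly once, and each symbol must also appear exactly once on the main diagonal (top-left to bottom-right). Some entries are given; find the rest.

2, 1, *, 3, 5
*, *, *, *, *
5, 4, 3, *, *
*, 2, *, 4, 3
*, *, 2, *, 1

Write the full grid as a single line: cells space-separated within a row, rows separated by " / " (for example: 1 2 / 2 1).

2 1 4 3 5 / 3 5 1 2 4 / 5 4 3 1 2 / 1 2 5 4 3 / 4 3 2 5 1

At row 1, column 3: row 1 has {1,2,3,5}; column 3 has {2,3}; that leaves 4.
At row 2, column 2: row 2 is empty so far; column 2 has {1,2,4}; the diagonal has {1,2,3,4}; that leaves 5.
At row 2, column 3: row 2 has {5}; column 3 has {2,3,4}; that leaves 1.
At row 2, column 4: row 2 has {1,5}; column 4 has {3,4}; that leaves 2.
At row 2, column 5: row 2 has {1,2,5}; column 5 has {1,3,5}; that leaves 4.
At row 3, column 4: row 3 has {3,4,5}; column 4 has {2,3,4}; that leaves 1.
At row 3, column 5: row 3 has {1,3,4,5}; column 5 has {1,3,4,5}; that leaves 2.
At row 4, column 1: row 4 has {2,3,4}; column 1 has {2,5}; that leaves 1.
At row 4, column 3: row 4 has {1,2,3,4}; column 3 has {1,2,3,4}; that leaves 5.
At row 5, column 2: row 5 has {1,2}; column 2 has {1,2,4,5}; that leaves 3.
At row 5, column 4: row 5 has {1,2,3}; column 4 has {1,2,3,4}; that leaves 5.
At row 2, column 1: row 2 has {1,2,4,5}; column 1 has {1,2,5}; that leaves 3.
At row 5, column 1: row 5 has {1,2,3,5}; column 1 has {1,2,3,5}; that leaves 4.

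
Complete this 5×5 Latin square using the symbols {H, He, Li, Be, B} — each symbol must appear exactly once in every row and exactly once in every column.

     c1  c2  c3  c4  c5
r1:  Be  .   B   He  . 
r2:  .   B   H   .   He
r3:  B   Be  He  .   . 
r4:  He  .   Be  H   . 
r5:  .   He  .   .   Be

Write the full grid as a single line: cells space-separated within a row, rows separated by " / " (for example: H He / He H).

Be H B He Li / Li B H Be He / B Be He Li H / He Li Be H B / H He Li B Be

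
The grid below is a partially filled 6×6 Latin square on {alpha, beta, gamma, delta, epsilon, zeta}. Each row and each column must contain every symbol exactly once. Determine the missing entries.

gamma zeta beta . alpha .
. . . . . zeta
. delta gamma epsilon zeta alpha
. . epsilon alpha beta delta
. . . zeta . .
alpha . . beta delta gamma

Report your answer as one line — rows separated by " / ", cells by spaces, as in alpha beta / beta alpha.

gamma zeta beta delta alpha epsilon / delta beta alpha gamma epsilon zeta / beta delta gamma epsilon zeta alpha / zeta gamma epsilon alpha beta delta / epsilon alpha delta zeta gamma beta / alpha epsilon zeta beta delta gamma

(r1,c4) = delta
(r1,c6) = epsilon
(r2,c4) = gamma
(r2,c5) = epsilon
(r3,c1) = beta
(r4,c1) = zeta
(r4,c2) = gamma
(r5,c5) = gamma
(r5,c6) = beta
(r6,c2) = epsilon
(r6,c3) = zeta
(r2,c1) = delta
(r2,c3) = alpha
(r5,c1) = epsilon
(r5,c2) = alpha
(r5,c3) = delta
(r2,c2) = beta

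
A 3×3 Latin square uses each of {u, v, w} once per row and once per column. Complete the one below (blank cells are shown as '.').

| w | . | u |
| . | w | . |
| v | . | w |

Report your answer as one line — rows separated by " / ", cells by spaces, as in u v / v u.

(r1,c2): row 1 has {u,w}; column 2 has {w}, so it must be v.
(r2,c1): row 2 has {w}; column 1 has {v,w}, so it must be u.
(r2,c3): row 2 has {u,w}; column 3 has {u,w}, so it must be v.
(r3,c2): row 3 has {v,w}; column 2 has {v,w}, so it must be u.

w v u / u w v / v u w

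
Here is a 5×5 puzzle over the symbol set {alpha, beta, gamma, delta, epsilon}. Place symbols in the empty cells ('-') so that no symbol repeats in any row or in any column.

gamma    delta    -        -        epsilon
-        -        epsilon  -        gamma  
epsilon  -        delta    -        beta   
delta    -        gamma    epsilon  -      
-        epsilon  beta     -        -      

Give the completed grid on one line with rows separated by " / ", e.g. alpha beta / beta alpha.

gamma delta alpha beta epsilon / beta alpha epsilon delta gamma / epsilon gamma delta alpha beta / delta beta gamma epsilon alpha / alpha epsilon beta gamma delta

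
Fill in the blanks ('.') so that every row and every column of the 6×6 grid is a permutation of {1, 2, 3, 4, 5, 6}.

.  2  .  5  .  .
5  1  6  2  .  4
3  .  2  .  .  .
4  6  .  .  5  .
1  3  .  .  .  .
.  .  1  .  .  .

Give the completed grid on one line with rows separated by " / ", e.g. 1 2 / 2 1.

6 2 4 5 1 3 / 5 1 6 2 3 4 / 3 5 2 6 4 1 / 4 6 3 1 5 2 / 1 3 5 4 2 6 / 2 4 1 3 6 5

(r1,c1): row 1 has {2,5}; column 1 has {1,3,4,5}, so it must be 6.
(r2,c5): row 2 has {1,2,4,5,6}; column 5 has {5}, so it must be 3.
(r4,c3): row 4 has {4,5,6}; column 3 has {1,2,6}, so it must be 3.
(r4,c4): row 4 has {3,4,5,6}; column 4 has {2,5}, so it must be 1.
(r4,c6): row 4 has {1,3,4,5,6}; column 6 has {4}, so it must be 2.
(r6,c1): row 6 has {1}; column 1 has {1,3,4,5,6}, so it must be 2.
(r1,c3): row 1 has {2,5,6}; column 3 has {1,2,3,6}, so it must be 4.
(r1,c5): row 1 has {2,4,5,6}; column 5 has {3,5}, so it must be 1.
(r1,c6): row 1 has {1,2,4,5,6}; column 6 has {2,4}, so it must be 3.
(r5,c3): row 5 has {1,3}; column 3 has {1,2,3,4,6}, so it must be 5.
(r5,c6): row 5 has {1,3,5}; column 6 has {2,3,4}, so it must be 6.
(r6,c6): row 6 has {1,2}; column 6 has {2,3,4,6}, so it must be 5.
(r3,c6): row 3 has {2,3}; column 6 has {2,3,4,5,6}, so it must be 1.
(r5,c4): row 5 has {1,3,5,6}; column 4 has {1,2,5}, so it must be 4.
(r5,c5): row 5 has {1,3,4,5,6}; column 5 has {1,3,5}, so it must be 2.
(r6,c2): row 6 has {1,2,5}; column 2 has {1,2,3,6}, so it must be 4.
(r6,c5): row 6 has {1,2,4,5}; column 5 has {1,2,3,5}, so it must be 6.
(r3,c2): row 3 has {1,2,3}; column 2 has {1,2,3,4,6}, so it must be 5.
(r3,c4): row 3 has {1,2,3,5}; column 4 has {1,2,4,5}, so it must be 6.
(r3,c5): row 3 has {1,2,3,5,6}; column 5 has {1,2,3,5,6}, so it must be 4.
(r6,c4): row 6 has {1,2,4,5,6}; column 4 has {1,2,4,5,6}, so it must be 3.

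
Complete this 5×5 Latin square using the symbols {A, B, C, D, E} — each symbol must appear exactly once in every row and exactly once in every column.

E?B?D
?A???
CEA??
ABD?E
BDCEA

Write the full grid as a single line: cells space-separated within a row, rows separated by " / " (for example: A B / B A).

E C B A D / D A E B C / C E A D B / A B D C E / B D C E A

At row 1, column 2: row 1 has {B,D,E}; column 2 has {A,B,D,E}; that leaves C.
At row 1, column 4: row 1 has {B,C,D,E}; column 4 has {E}; that leaves A.
At row 2, column 1: row 2 has {A}; column 1 has {A,B,C,E}; that leaves D.
At row 2, column 3: row 2 has {A,D}; column 3 has {A,B,C,D}; that leaves E.
At row 3, column 5: row 3 has {A,C,E}; column 5 has {A,D,E}; that leaves B.
At row 4, column 4: row 4 has {A,B,D,E}; column 4 has {A,E}; that leaves C.
At row 2, column 4: row 2 has {A,D,E}; column 4 has {A,C,E}; that leaves B.
At row 2, column 5: row 2 has {A,B,D,E}; column 5 has {A,B,D,E}; that leaves C.
At row 3, column 4: row 3 has {A,B,C,E}; column 4 has {A,B,C,E}; that leaves D.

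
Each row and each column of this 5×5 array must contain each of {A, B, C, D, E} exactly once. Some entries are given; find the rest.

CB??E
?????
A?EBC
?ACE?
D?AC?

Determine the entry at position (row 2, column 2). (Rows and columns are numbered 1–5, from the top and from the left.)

C

(r1,c3) = D
(r1,c4) = A
(r2,c3) = B
(r2,c4) = D
(r2,c5) = A
(r3,c2) = D
(r4,c1) = B
(r4,c5) = D
(r5,c2) = E
(r5,c5) = B
(r2,c1) = E
(r2,c2) = C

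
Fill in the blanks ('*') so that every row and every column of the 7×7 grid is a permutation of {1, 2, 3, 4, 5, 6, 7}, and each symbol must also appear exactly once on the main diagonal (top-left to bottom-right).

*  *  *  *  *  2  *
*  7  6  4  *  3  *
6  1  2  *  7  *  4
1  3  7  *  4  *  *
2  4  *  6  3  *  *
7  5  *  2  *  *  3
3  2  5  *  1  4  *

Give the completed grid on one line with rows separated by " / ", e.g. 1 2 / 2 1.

4 6 3 1 5 2 7 / 5 7 6 4 2 3 1 / 6 1 2 3 7 5 4 / 1 3 7 5 4 6 2 / 2 4 1 6 3 7 5 / 7 5 4 2 6 1 3 / 3 2 5 7 1 4 6

(r1,c2) = 6
(r1,c5) = 5
(r2,c1) = 5
(r2,c5) = 2
(r2,c7) = 1
(r3,c6) = 5
(r4,c4) = 5
(r4,c6) = 6
(r4,c7) = 2
(r5,c3) = 1
(r5,c6) = 7
(r5,c7) = 5
(r6,c3) = 4
(r6,c5) = 6
(r6,c6) = 1
(r7,c4) = 7
(r7,c7) = 6
(r1,c1) = 4
(r1,c3) = 3
(r1,c4) = 1
(r1,c7) = 7
(r3,c4) = 3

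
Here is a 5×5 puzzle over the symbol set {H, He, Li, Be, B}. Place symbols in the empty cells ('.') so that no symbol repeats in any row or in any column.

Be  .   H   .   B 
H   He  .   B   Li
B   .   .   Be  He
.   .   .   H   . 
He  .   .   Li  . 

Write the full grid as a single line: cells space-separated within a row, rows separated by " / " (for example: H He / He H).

Be Li H He B / H He Be B Li / B H Li Be He / Li B He H Be / He Be B Li H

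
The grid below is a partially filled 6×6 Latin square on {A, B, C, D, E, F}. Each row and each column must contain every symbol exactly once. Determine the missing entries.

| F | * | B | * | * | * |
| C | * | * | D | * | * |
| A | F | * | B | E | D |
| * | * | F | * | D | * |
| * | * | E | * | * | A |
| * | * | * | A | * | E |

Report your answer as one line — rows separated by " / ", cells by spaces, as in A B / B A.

F D B E A C / C E A D B F / A F C B E D / E A F C D B / D B E F C A / B C D A F E

row 1 has {B,F}; column 6 has {A,D,E} — only C is left for (r1,c6).
row 2 has {C,D}; column 3 has {B,E,F} — only A is left for (r2,c3).
row 3 has {A,B,D,E,F}; column 3 has {A,B,E,F} — only C is left for (r3,c3).
row 4 has {D,F}; column 6 has {A,C,D,E} — only B is left for (r4,c6).
row 6 has {A,E}; column 3 has {A,B,C,E,F} — only D is left for (r6,c3).
row 1 has {B,C,F}; column 4 has {A,B,D} — only E is left for (r1,c4).
row 1 has {B,C,E,F}; column 5 has {D,E} — only A is left for (r1,c5).
row 2 has {A,C,D}; column 6 has {A,B,C,D,E} — only F is left for (r2,c6).
row 4 has {B,D,F}; column 1 has {A,C,F} — only E is left for (r4,c1).
row 4 has {B,D,E,F}; column 4 has {A,B,D,E} — only C is left for (r4,c4).
row 5 has {A,E}; column 4 has {A,B,C,D,E} — only F is left for (r5,c4).
row 6 has {A,D,E}; column 1 has {A,C,E,F} — only B is left for (r6,c1).
row 6 has {A,B,D,E}; column 2 has {F} — only C is left for (r6,c2).
row 6 has {A,B,C,D,E}; column 5 has {A,D,E} — only F is left for (r6,c5).
row 1 has {A,B,C,E,F}; column 2 has {C,F} — only D is left for (r1,c2).
row 2 has {A,C,D,F}; column 5 has {A,D,E,F} — only B is left for (r2,c5).
row 4 has {B,C,D,E,F}; column 2 has {C,D,F} — only A is left for (r4,c2).
row 5 has {A,E,F}; column 1 has {A,B,C,E,F} — only D is left for (r5,c1).
row 5 has {A,D,E,F}; column 2 has {A,C,D,F} — only B is left for (r5,c2).
row 5 has {A,B,D,E,F}; column 5 has {A,B,D,E,F} — only C is left for (r5,c5).
row 2 has {A,B,C,D,F}; column 2 has {A,B,C,D,F} — only E is left for (r2,c2).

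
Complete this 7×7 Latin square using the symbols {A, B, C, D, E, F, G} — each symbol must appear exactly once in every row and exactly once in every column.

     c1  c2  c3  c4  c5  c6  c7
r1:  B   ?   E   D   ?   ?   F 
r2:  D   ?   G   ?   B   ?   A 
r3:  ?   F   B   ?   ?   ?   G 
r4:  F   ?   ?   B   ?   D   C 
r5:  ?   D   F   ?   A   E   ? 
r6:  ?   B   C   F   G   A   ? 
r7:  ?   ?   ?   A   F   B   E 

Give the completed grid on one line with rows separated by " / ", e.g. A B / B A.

B A E D C G F / D E G C B F A / A F B E D C G / F G A B E D C / C D F G A E B / E B C F G A D / G C D A F B E

Cell (r1,c5): row 1 has {B,D,E,F}; column 5 has {A,B,F,G} → C.
Cell (r1,c6): row 1 has {B,C,D,E,F}; column 6 has {A,B,D,E} → G.
Cell (r3,c6): row 3 has {B,F,G}; column 6 has {A,B,D,E,G} → C.
Cell (r4,c3): row 4 has {B,C,D,F}; column 3 has {B,C,E,F,G} → A.
Cell (r4,c5): row 4 has {A,B,C,D,F}; column 5 has {A,B,C,F,G} → E.
Cell (r5,c7): row 5 has {A,D,E,F}; column 7 has {A,C,E,F,G} → B.
Cell (r6,c1): row 6 has {A,B,C,F,G}; column 1 has {B,D,F} → E.
Cell (r6,c7): row 6 has {A,B,C,E,F,G}; column 7 has {A,B,C,E,F,G} → D.
Cell (r7,c3): row 7 has {A,B,E,F}; column 3 has {A,B,C,E,F,G} → D.
Cell (r1,c2): row 1 has {B,C,D,E,F,G}; column 2 has {B,D,F} → A.
Cell (r2,c6): row 2 has {A,B,D,G}; column 6 has {A,B,C,D,E,G} → F.
Cell (r3,c1): row 3 has {B,C,F,G}; column 1 has {B,D,E,F} → A.
Cell (r3,c4): row 3 has {A,B,C,F,G}; column 4 has {A,B,D,F} → E.
Cell (r3,c5): row 3 has {A,B,C,E,F,G}; column 5 has {A,B,C,E,F,G} → D.
Cell (r4,c2): row 4 has {A,B,C,D,E,F}; column 2 has {A,B,D,F} → G.
Cell (r7,c2): row 7 has {A,B,D,E,F}; column 2 has {A,B,D,F,G} → C.
Cell (r2,c2): row 2 has {A,B,D,F,G}; column 2 has {A,B,C,D,F,G} → E.
Cell (r2,c4): row 2 has {A,B,D,E,F,G}; column 4 has {A,B,D,E,F} → C.
Cell (r5,c4): row 5 has {A,B,D,E,F}; column 4 has {A,B,C,D,E,F} → G.
Cell (r7,c1): row 7 has {A,B,C,D,E,F}; column 1 has {A,B,D,E,F} → G.
Cell (r5,c1): row 5 has {A,B,D,E,F,G}; column 1 has {A,B,D,E,F,G} → C.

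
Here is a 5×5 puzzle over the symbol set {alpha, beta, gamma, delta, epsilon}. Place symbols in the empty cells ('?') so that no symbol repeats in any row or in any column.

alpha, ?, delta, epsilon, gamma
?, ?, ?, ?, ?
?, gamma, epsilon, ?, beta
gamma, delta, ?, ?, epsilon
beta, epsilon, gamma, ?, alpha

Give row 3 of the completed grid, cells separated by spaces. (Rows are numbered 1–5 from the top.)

delta gamma epsilon alpha beta

Cell (r1,c2): row 1 has {alpha,gamma,delta,epsilon}; column 2 has {gamma,delta,epsilon} → beta.
Cell (r2,c2): row 2 is empty so far; column 2 has {beta,gamma,delta,epsilon} → alpha.
Cell (r2,c3): row 2 has {alpha}; column 3 has {gamma,delta,epsilon} → beta.
Cell (r2,c5): row 2 has {alpha,beta}; column 5 has {alpha,beta,gamma,epsilon} → delta.
Cell (r3,c1): row 3 has {beta,gamma,epsilon}; column 1 has {alpha,beta,gamma} → delta.
Cell (r3,c4): row 3 has {beta,gamma,delta,epsilon}; column 4 has {epsilon} → alpha.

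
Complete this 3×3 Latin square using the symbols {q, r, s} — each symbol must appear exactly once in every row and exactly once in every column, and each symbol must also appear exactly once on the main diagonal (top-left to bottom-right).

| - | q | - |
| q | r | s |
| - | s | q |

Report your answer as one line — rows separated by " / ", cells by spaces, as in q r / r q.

s q r / q r s / r s q

Cell (r1,c1): row 1 has {q}; column 1 has {q}; the diagonal has {q,r} → s.
Cell (r1,c3): row 1 has {q,s}; column 3 has {q,s} → r.
Cell (r3,c1): row 3 has {q,s}; column 1 has {q,s} → r.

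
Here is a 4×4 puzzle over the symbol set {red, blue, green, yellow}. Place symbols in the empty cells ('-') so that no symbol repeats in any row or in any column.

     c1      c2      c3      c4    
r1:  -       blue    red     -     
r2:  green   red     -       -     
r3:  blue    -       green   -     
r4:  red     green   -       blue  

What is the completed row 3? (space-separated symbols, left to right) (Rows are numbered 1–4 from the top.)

blue yellow green red

(r1,c1) = yellow
(r1,c4) = green
(r2,c4) = yellow
(r3,c2) = yellow
(r3,c4) = red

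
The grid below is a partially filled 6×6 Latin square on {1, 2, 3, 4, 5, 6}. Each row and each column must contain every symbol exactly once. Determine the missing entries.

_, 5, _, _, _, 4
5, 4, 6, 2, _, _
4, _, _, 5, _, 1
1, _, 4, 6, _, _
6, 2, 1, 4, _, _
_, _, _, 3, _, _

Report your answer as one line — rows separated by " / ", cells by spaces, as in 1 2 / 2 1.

3 5 2 1 6 4 / 5 4 6 2 1 3 / 4 6 3 5 2 1 / 1 3 4 6 5 2 / 6 2 1 4 3 5 / 2 1 5 3 4 6

Cell (r1,c4): row 1 has {4,5}; column 4 has {2,3,4,5,6} → 1.
Cell (r2,c6): row 2 has {2,4,5,6}; column 6 has {1,4} → 3.
Cell (r4,c2): row 4 has {1,4,6}; column 2 has {2,4,5} → 3.
Cell (r5,c6): row 5 has {1,2,4,6}; column 6 has {1,3,4} → 5.
Cell (r6,c1): row 6 has {3}; column 1 has {1,4,5,6} → 2.
Cell (r6,c3): row 6 has {2,3}; column 3 has {1,4,6} → 5.
Cell (r6,c6): row 6 has {2,3,5}; column 6 has {1,3,4,5} → 6.
Cell (r1,c1): row 1 has {1,4,5}; column 1 has {1,2,4,5,6} → 3.
Cell (r1,c3): row 1 has {1,3,4,5}; column 3 has {1,4,5,6} → 2.
Cell (r1,c5): row 1 has {1,2,3,4,5}; column 5 is empty so far → 6.
Cell (r2,c5): row 2 has {2,3,4,5,6}; column 5 has {6} → 1.
Cell (r3,c2): row 3 has {1,4,5}; column 2 has {2,3,4,5} → 6.
Cell (r3,c3): row 3 has {1,4,5,6}; column 3 has {1,2,4,5,6} → 3.
Cell (r3,c5): row 3 has {1,3,4,5,6}; column 5 has {1,6} → 2.
Cell (r4,c5): row 4 has {1,3,4,6}; column 5 has {1,2,6} → 5.
Cell (r4,c6): row 4 has {1,3,4,5,6}; column 6 has {1,3,4,5,6} → 2.
Cell (r5,c5): row 5 has {1,2,4,5,6}; column 5 has {1,2,5,6} → 3.
Cell (r6,c2): row 6 has {2,3,5,6}; column 2 has {2,3,4,5,6} → 1.
Cell (r6,c5): row 6 has {1,2,3,5,6}; column 5 has {1,2,3,5,6} → 4.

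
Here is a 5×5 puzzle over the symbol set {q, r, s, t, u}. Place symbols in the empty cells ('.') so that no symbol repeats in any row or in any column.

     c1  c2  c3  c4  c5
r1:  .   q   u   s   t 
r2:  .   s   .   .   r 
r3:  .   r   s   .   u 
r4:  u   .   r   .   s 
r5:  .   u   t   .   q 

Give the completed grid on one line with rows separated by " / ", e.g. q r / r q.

(r1,c1): row 1 has {q,s,t,u}; column 1 has {u}, so it must be r.
(r2,c3): row 2 has {r,s}; column 3 has {r,s,t,u}, so it must be q.
(r4,c2): row 4 has {r,s,u}; column 2 has {q,r,s,u}, so it must be t.
(r4,c4): row 4 has {r,s,t,u}; column 4 has {s}, so it must be q.
(r5,c1): row 5 has {q,t,u}; column 1 has {r,u}, so it must be s.
(r5,c4): row 5 has {q,s,t,u}; column 4 has {q,s}, so it must be r.
(r2,c1): row 2 has {q,r,s}; column 1 has {r,s,u}, so it must be t.
(r2,c4): row 2 has {q,r,s,t}; column 4 has {q,r,s}, so it must be u.
(r3,c1): row 3 has {r,s,u}; column 1 has {r,s,t,u}, so it must be q.
(r3,c4): row 3 has {q,r,s,u}; column 4 has {q,r,s,u}, so it must be t.

r q u s t / t s q u r / q r s t u / u t r q s / s u t r q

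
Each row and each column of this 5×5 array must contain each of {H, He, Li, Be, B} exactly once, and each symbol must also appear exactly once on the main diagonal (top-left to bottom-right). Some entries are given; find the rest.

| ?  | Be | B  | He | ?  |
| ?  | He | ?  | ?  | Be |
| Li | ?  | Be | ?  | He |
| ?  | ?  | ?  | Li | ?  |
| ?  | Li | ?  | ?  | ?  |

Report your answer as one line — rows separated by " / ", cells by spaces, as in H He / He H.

At row 1, column 1: row 1 has {He,Be,B}; column 1 has {Li}; the diagonal has {He,Li,Be}; that leaves H.
At row 1, column 5: row 1 has {H,He,Be,B}; column 5 has {He,Be}; that leaves Li.
At row 2, column 1: row 2 has {He,Be}; column 1 has {H,Li}; that leaves B.
At row 2, column 4: row 2 has {He,Be,B}; column 4 has {He,Li}; that leaves H.
At row 3, column 4: row 3 has {He,Li,Be}; column 4 has {H,He,Li}; that leaves B.
At row 5, column 4: row 5 has {Li}; column 4 has {H,He,Li,B}; that leaves Be.
At row 5, column 5: row 5 has {Li,Be}; column 5 has {He,Li,Be}; the diagonal has {H,He,Li,Be}; that leaves B.
At row 2, column 3: row 2 has {H,He,Be,B}; column 3 has {Be,B}; that leaves Li.
At row 3, column 2: row 3 has {He,Li,Be,B}; column 2 has {He,Li,Be}; that leaves H.
At row 4, column 2: row 4 has {Li}; column 2 has {H,He,Li,Be}; that leaves B.
At row 4, column 5: row 4 has {Li,B}; column 5 has {He,Li,Be,B}; that leaves H.
At row 5, column 1: row 5 has {Li,Be,B}; column 1 has {H,Li,B}; that leaves He.
At row 5, column 3: row 5 has {He,Li,Be,B}; column 3 has {Li,Be,B}; that leaves H.
At row 4, column 1: row 4 has {H,Li,B}; column 1 has {H,He,Li,B}; that leaves Be.
At row 4, column 3: row 4 has {H,Li,Be,B}; column 3 has {H,Li,Be,B}; that leaves He.

H Be B He Li / B He Li H Be / Li H Be B He / Be B He Li H / He Li H Be B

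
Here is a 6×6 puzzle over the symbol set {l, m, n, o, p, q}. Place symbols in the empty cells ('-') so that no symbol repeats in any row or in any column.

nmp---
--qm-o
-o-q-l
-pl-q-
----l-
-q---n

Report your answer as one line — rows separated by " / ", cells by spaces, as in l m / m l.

n m p l o q / p l q m n o / m o n q p l / o p l n q m / q n m o l p / l q o p m n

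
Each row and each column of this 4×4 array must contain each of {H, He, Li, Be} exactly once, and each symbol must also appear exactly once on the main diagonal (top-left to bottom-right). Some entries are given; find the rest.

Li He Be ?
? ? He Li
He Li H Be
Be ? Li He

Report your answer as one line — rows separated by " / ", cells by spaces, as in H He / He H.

Li He Be H / H Be He Li / He Li H Be / Be H Li He

At row 1, column 4: row 1 has {He,Li,Be}; column 4 has {He,Li,Be}; that leaves H.
At row 2, column 1: row 2 has {He,Li}; column 1 has {He,Li,Be}; that leaves H.
At row 2, column 2: row 2 has {H,He,Li}; column 2 has {He,Li}; the diagonal has {H,He,Li}; that leaves Be.
At row 4, column 2: row 4 has {He,Li,Be}; column 2 has {He,Li,Be}; that leaves H.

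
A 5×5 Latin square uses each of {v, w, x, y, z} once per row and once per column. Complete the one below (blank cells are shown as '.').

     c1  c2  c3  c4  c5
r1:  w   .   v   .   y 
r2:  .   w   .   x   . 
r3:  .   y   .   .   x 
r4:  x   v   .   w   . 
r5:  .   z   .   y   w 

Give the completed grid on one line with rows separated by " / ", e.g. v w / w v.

(r1,c2) = x
(r1,c4) = z
(r3,c4) = v
(r4,c5) = z
(r5,c1) = v
(r5,c3) = x
(r2,c5) = v
(r3,c1) = z
(r3,c3) = w
(r4,c3) = y
(r2,c1) = y
(r2,c3) = z

w x v z y / y w z x v / z y w v x / x v y w z / v z x y w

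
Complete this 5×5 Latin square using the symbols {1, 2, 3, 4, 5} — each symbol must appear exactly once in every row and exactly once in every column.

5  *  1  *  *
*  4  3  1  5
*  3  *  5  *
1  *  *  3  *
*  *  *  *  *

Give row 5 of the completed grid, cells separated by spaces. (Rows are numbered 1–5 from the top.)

3 1 5 2 4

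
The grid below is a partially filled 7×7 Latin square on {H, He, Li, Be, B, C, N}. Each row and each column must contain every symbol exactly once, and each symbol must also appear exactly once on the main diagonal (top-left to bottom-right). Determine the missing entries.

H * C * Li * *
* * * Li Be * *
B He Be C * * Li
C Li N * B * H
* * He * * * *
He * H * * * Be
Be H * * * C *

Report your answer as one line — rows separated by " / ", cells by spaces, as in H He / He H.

(r2,c1) = N
(r2,c3) = B
(r4,c4) = He
(r4,c6) = Be
(r5,c1) = Li
(r7,c3) = Li
(r2,c2) = C
(r2,c7) = He
(r5,c5) = N
(r6,c5) = C
(r7,c5) = He
(r7,c7) = B
(r1,c7) = N
(r2,c6) = H
(r3,c5) = H
(r3,c6) = N
(r5,c6) = B
(r5,c7) = C
(r6,c6) = Li
(r7,c4) = N
(r1,c6) = He
(r5,c2) = Be
(r5,c4) = H
(r6,c4) = B
(r1,c2) = B
(r1,c4) = Be
(r6,c2) = N

H B C Be Li He N / N C B Li Be H He / B He Be C H N Li / C Li N He B Be H / Li Be He H N B C / He N H B C Li Be / Be H Li N He C B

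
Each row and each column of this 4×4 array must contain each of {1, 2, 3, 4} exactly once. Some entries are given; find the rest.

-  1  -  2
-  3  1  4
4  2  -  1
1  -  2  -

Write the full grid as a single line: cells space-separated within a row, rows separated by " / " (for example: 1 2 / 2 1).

(r1,c1) = 3
(r1,c3) = 4
(r2,c1) = 2
(r3,c3) = 3
(r4,c2) = 4
(r4,c4) = 3

3 1 4 2 / 2 3 1 4 / 4 2 3 1 / 1 4 2 3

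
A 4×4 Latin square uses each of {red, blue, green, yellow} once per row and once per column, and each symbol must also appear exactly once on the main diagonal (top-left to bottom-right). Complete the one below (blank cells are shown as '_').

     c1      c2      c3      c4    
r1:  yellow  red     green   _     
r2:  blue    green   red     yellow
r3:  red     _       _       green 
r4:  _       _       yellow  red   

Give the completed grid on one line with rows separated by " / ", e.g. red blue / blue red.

yellow red green blue / blue green red yellow / red yellow blue green / green blue yellow red

row 1 has {red,green,yellow}; column 4 has {red,green,yellow} — only blue is left for (r1,c4).
row 3 has {red,green}; column 3 has {red,green,yellow}; the diagonal has {red,green,yellow} — only blue is left for (r3,c3).
row 4 has {red,yellow}; column 1 has {red,blue,yellow} — only green is left for (r4,c1).
row 4 has {red,green,yellow}; column 2 has {red,green} — only blue is left for (r4,c2).
row 3 has {red,blue,green}; column 2 has {red,blue,green} — only yellow is left for (r3,c2).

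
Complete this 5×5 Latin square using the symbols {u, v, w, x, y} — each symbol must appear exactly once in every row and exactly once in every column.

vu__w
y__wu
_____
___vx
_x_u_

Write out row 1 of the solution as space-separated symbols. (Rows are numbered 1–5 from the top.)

v u y x w

At row 2, column 2: row 2 has {u,w,y}; column 2 has {u,x}; that leaves v.
At row 2, column 3: row 2 has {u,v,w,y}; column 3 is empty so far; that leaves x.
At row 5, column 1: row 5 has {u,x}; column 1 has {v,y}; that leaves w.
At row 1, column 3: row 1 has {u,v,w}; column 3 has {x}; that leaves y.
At row 1, column 4: row 1 has {u,v,w,y}; column 4 has {u,v,w}; that leaves x.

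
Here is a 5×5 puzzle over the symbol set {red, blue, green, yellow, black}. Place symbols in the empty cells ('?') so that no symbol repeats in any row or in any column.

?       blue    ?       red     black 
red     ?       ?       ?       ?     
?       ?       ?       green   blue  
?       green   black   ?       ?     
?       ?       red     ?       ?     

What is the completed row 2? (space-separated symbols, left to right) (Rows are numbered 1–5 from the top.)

red yellow blue black green

row 3 has {blue,green}; column 3 has {red,black} — only yellow is left for (r3,c3).
row 1 has {red,blue,black}; column 3 has {red,yellow,black} — only green is left for (r1,c3).
row 2 has {red}; column 3 has {red,green,yellow,black} — only blue is left for (r2,c3).
row 3 has {blue,green,yellow}; column 1 has {red} — only black is left for (r3,c1).
row 3 has {blue,green,yellow,black}; column 2 has {blue,green} — only red is left for (r3,c2).
row 1 has {red,blue,green,black}; column 1 has {red,black} — only yellow is left for (r1,c1).
row 4 has {green,black}; column 1 has {red,yellow,black} — only blue is left for (r4,c1).
row 4 has {blue,green,black}; column 4 has {red,green} — only yellow is left for (r4,c4).
row 4 has {blue,green,yellow,black}; column 5 has {blue,black} — only red is left for (r4,c5).
row 5 has {red}; column 1 has {red,blue,yellow,black} — only green is left for (r5,c1).
row 5 has {red,green}; column 5 has {red,blue,black} — only yellow is left for (r5,c5).
row 2 has {red,blue}; column 4 has {red,green,yellow} — only black is left for (r2,c4).
row 2 has {red,blue,black}; column 5 has {red,blue,yellow,black} — only green is left for (r2,c5).
row 5 has {red,green,yellow}; column 2 has {red,blue,green} — only black is left for (r5,c2).
row 5 has {red,green,yellow,black}; column 4 has {red,green,yellow,black} — only blue is left for (r5,c4).
row 2 has {red,blue,green,black}; column 2 has {red,blue,green,black} — only yellow is left for (r2,c2).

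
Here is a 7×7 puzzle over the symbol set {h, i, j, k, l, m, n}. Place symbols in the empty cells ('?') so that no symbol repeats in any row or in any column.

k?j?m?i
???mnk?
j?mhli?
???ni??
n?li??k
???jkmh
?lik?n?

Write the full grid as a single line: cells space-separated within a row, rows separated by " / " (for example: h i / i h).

k n j l m h i / i j h m n k l / j k m h l i n / m h k n i l j / n m l i h j k / l i n j k m h / h l i k j n m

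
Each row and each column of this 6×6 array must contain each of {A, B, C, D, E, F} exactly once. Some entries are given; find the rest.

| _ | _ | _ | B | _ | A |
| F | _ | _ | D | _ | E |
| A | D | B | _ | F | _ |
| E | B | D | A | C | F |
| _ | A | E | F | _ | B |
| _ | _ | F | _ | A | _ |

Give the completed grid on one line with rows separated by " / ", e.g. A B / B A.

D F C B E A / F C A D B E / A D B E F C / E B D A C F / C A E F D B / B E F C A D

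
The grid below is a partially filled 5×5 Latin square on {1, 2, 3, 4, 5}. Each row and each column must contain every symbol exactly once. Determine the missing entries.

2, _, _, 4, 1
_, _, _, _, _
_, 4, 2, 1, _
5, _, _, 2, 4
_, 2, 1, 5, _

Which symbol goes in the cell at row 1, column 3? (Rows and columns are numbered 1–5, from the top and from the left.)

5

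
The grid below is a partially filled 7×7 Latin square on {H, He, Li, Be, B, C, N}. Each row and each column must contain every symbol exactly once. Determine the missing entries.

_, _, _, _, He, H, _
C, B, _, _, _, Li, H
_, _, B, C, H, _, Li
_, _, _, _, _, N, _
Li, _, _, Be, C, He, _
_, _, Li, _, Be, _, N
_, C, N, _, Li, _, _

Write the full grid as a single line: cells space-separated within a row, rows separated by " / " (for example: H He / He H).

B Li C N He H Be / C B Be He N Li H / N He B C H Be Li / H Be He Li B N C / Li N H Be C He B / He H Li B Be C N / Be C N H Li B He

(r2,c5) = N
(r3,c6) = Be
(r4,c5) = B
(r5,c3) = H
(r5,c7) = B
(r7,c6) = B
(r2,c4) = He
(r5,c2) = N
(r6,c6) = C
(r7,c4) = H
(r2,c3) = Be
(r3,c2) = He
(r4,c4) = Li
(r6,c2) = H
(r6,c4) = B
(r1,c3) = C
(r1,c4) = N
(r1,c7) = Be
(r3,c1) = N
(r4,c2) = Be
(r4,c3) = He
(r4,c7) = C
(r6,c1) = He
(r7,c1) = Be
(r7,c7) = He
(r1,c1) = B
(r1,c2) = Li
(r4,c1) = H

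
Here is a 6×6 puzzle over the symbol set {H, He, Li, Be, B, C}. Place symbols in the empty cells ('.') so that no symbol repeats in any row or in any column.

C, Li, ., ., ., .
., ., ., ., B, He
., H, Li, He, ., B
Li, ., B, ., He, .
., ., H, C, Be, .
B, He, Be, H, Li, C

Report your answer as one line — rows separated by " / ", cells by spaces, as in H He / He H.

(r1,c3): row 1 has {Li,C}; column 3 has {H,Li,Be,B}, so it must be He.
(r1,c5): row 1 has {He,Li,C}; column 5 has {He,Li,Be,B}, so it must be H.
(r1,c6): row 1 has {H,He,Li,C}; column 6 has {He,B,C}, so it must be Be.
(r2,c3): row 2 has {He,B}; column 3 has {H,He,Li,Be,B}, so it must be C.
(r3,c1): row 3 has {H,He,Li,B}; column 1 has {Li,B,C}, so it must be Be.
(r3,c5): row 3 has {H,He,Li,Be,B}; column 5 has {H,He,Li,Be,B}, so it must be C.
(r4,c4): row 4 has {He,Li,B}; column 4 has {H,He,C}, so it must be Be.
(r4,c6): row 4 has {He,Li,Be,B}; column 6 has {He,Be,B,C}, so it must be H.
(r5,c1): row 5 has {H,Be,C}; column 1 has {Li,Be,B,C}, so it must be He.
(r5,c2): row 5 has {H,He,Be,C}; column 2 has {H,He,Li}, so it must be B.
(r5,c6): row 5 has {H,He,Be,B,C}; column 6 has {H,He,Be,B,C}, so it must be Li.
(r1,c4): row 1 has {H,He,Li,Be,C}; column 4 has {H,He,Be,C}, so it must be B.
(r2,c1): row 2 has {He,B,C}; column 1 has {He,Li,Be,B,C}, so it must be H.
(r2,c2): row 2 has {H,He,B,C}; column 2 has {H,He,Li,B}, so it must be Be.
(r2,c4): row 2 has {H,He,Be,B,C}; column 4 has {H,He,Be,B,C}, so it must be Li.
(r4,c2): row 4 has {H,He,Li,Be,B}; column 2 has {H,He,Li,Be,B}, so it must be C.

C Li He B H Be / H Be C Li B He / Be H Li He C B / Li C B Be He H / He B H C Be Li / B He Be H Li C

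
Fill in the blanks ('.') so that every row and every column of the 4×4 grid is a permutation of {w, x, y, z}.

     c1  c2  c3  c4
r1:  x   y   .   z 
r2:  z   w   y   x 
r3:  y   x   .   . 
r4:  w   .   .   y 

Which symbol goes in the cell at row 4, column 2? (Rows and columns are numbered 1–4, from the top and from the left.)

(r1,c3) = w
(r3,c3) = z
(r3,c4) = w
(r4,c2) = z

z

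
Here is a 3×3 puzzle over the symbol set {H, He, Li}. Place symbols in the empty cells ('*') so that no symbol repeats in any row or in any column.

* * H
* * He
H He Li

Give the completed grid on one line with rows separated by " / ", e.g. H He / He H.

He Li H / Li H He / H He Li

(r1,c2): row 1 has {H}; column 2 has {He}, so it must be Li.
(r2,c1): row 2 has {He}; column 1 has {H}, so it must be Li.
(r2,c2): row 2 has {He,Li}; column 2 has {He,Li}, so it must be H.
(r1,c1): row 1 has {H,Li}; column 1 has {H,Li}, so it must be He.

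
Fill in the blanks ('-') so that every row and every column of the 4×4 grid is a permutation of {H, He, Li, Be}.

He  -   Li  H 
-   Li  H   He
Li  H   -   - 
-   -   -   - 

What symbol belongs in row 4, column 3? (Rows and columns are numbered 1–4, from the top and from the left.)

Be

row 1 has {H,He,Li}; column 2 has {H,Li} — only Be is left for (r1,c2).
row 2 has {H,He,Li}; column 1 has {He,Li} — only Be is left for (r2,c1).
row 3 has {H,Li}; column 4 has {H,He} — only Be is left for (r3,c4).
row 4 is empty so far; column 1 has {He,Li,Be} — only H is left for (r4,c1).
row 4 has {H}; column 2 has {H,Li,Be} — only He is left for (r4,c2).
row 4 has {H,He}; column 3 has {H,Li} — only Be is left for (r4,c3).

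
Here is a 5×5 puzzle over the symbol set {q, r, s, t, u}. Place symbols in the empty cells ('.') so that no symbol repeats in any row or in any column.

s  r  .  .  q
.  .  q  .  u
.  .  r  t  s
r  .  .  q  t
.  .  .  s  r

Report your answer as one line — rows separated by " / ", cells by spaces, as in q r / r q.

s r t u q / t s q r u / u q r t s / r u s q t / q t u s r

(r1,c4) = u
(r2,c1) = t
(r2,c2) = s
(r2,c4) = r
(r4,c2) = u
(r4,c3) = s
(r1,c3) = t
(r3,c2) = q
(r5,c2) = t
(r5,c3) = u
(r3,c1) = u
(r5,c1) = q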